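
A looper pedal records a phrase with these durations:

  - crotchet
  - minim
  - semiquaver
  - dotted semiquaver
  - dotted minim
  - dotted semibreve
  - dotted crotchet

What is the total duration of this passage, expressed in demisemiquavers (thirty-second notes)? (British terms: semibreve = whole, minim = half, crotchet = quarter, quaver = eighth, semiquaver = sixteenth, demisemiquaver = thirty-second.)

113

Express everything in thirty-second notes: crotchet = 8; minim = 16; semiquaver = 2; dotted semiquaver = 3; dotted minim = 24; dotted semibreve = 48; dotted crotchet = 12.
Adding: 8 + 16 + 2 + 3 + 24 + 48 + 12 = 113 thirty-second notes.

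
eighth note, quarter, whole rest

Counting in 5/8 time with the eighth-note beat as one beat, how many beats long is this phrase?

One eighth-note beat = 2 sixteenth notes.
Each duration in sixteenth notes: eighth note = 2; quarter = 4; whole rest = 16.
Total: 2 + 4 + 16 = 22.
22 ÷ 2 = 11 beats.

11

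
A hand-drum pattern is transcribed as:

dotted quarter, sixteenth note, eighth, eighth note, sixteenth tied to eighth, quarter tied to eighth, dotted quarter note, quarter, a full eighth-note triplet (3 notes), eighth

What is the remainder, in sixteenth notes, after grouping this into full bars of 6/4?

One bar of 6/4 = 24 sixteenth notes.
Convert each value to sixteenth notes: dotted quarter = 6; sixteenth note = 1; eighth = 2; eighth note = 2; sixteenth tied to eighth (sixteenth + eighth) = 3; quarter tied to eighth (quarter + eighth) = 6; dotted quarter note = 6; quarter = 4; a full eighth-note triplet (3 notes) (three triplet eighths span one quarter) = 4; eighth = 2.
Adding: 6 + 1 + 2 + 2 + 3 + 6 + 6 + 4 + 4 + 2 = 36.
36 ÷ 24 = 1 complete bar with 12 sixteenth notes remaining.

12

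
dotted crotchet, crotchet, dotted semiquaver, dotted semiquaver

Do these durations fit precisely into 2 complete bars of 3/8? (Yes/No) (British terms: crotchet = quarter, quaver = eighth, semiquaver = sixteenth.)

No

One bar of 3/8 = 12 thirty-second notes, so 2 bars = 24.
Each duration in thirty-second notes: dotted crotchet = 12; crotchet = 8; dotted semiquaver = 3; dotted semiquaver = 3.
Altogether 12 + 8 + 3 + 3 = 26.
26 exceeds 24, so the answer is No.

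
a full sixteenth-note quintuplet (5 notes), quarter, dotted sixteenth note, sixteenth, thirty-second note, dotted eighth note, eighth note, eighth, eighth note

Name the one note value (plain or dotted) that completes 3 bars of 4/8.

3 bars of 4/8 = 48 thirty-second notes.
Convert each value to thirty-second notes: a full sixteenth-note quintuplet (5 notes) (five quintuplet sixteenths span one quarter) = 8; quarter = 8; dotted sixteenth note = 3; sixteenth = 2; thirty-second note = 1; dotted eighth note = 6; eighth note = 4; eighth = 4; eighth note = 4.
Total: 8 + 8 + 3 + 2 + 1 + 6 + 4 + 4 + 4 = 40.
Remaining: 48 − 40 = 8 thirty-second notes, which is a quarter note.

quarter note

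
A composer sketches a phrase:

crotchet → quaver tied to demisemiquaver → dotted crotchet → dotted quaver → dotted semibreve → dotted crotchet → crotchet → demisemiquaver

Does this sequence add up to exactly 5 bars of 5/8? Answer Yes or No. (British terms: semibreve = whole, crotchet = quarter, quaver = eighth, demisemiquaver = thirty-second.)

One bar of 5/8 = 20 thirty-second notes, so 5 bars = 100.
Each duration in thirty-second notes: crotchet = 8; quaver tied to demisemiquaver (quaver + demisemiquaver) = 5; dotted crotchet = 12; dotted quaver = 6; dotted semibreve = 48; dotted crotchet = 12; crotchet = 8; demisemiquaver = 1.
Adding: 8 + 5 + 12 + 6 + 48 + 12 + 8 + 1 = 100.
100 equals 100, so the answer is Yes.

Yes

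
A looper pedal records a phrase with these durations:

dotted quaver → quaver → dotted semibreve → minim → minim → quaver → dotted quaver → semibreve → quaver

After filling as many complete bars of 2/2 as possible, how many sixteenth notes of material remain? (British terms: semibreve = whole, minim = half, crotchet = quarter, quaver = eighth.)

4

One bar of 2/2 = 16 sixteenth notes.
Convert each value to sixteenth notes: dotted quaver = 3; quaver = 2; dotted semibreve = 24; minim = 8; minim = 8; quaver = 2; dotted quaver = 3; semibreve = 16; quaver = 2.
Altogether 3 + 2 + 24 + 8 + 8 + 2 + 3 + 16 + 2 = 68.
68 ÷ 16 = 4 complete bars with 4 sixteenth notes remaining.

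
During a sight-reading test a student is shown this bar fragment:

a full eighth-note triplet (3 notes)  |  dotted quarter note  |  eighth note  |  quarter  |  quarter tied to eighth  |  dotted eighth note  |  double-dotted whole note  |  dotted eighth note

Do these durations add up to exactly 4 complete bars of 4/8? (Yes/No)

No

One bar of 4/8 = 8 sixteenth notes, so 4 bars = 32.
Each duration in sixteenth notes: a full eighth-note triplet (3 notes) (three triplet eighths span one quarter) = 4; dotted quarter note = 6; eighth note = 2; quarter = 4; quarter tied to eighth (quarter + eighth) = 6; dotted eighth note = 3; double-dotted whole note = 28; dotted eighth note = 3.
Sum: 4 + 6 + 2 + 4 + 6 + 3 + 28 + 3 = 56.
56 exceeds 32, so the answer is No.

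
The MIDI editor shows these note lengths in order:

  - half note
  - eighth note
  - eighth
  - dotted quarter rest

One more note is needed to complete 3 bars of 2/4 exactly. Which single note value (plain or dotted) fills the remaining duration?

3 bars of 2/4 = 12 eighth notes.
Each duration in eighth notes: half note = 4; eighth note = 1; eighth = 1; dotted quarter rest = 3.
Altogether 4 + 1 + 1 + 3 = 9.
Remaining: 12 − 9 = 3 eighth notes, which is a dotted quarter note.

dotted quarter note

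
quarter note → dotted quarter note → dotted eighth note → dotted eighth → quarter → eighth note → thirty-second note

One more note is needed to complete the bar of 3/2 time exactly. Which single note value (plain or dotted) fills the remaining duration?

The bar of 3/2 = 48 thirty-second notes.
Express everything in thirty-second notes: quarter note = 8; dotted quarter note = 12; dotted eighth note = 6; dotted eighth = 6; quarter = 8; eighth note = 4; thirty-second note = 1.
Total: 8 + 12 + 6 + 6 + 8 + 4 + 1 = 45.
Remaining: 48 − 45 = 3 thirty-second notes, which is a dotted sixteenth note.

dotted sixteenth note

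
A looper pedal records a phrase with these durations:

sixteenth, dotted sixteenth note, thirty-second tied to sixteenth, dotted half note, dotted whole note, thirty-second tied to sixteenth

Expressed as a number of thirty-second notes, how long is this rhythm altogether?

Express everything in thirty-second notes: sixteenth = 2; dotted sixteenth note = 3; thirty-second tied to sixteenth (thirty-second + sixteenth) = 3; dotted half note = 24; dotted whole note = 48; thirty-second tied to sixteenth (thirty-second + sixteenth) = 3.
Adding: 2 + 3 + 3 + 24 + 48 + 3 = 83 thirty-second notes.

83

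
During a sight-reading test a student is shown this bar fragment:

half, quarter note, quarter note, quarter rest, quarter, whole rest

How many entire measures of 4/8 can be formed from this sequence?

One bar of 4/8 = 2 quarter notes.
Convert each value to quarter notes: half = 2; quarter note = 1; quarter note = 1; quarter rest = 1; quarter = 1; whole rest = 4.
Sum: 2 + 1 + 1 + 1 + 1 + 4 = 10.
10 ÷ 2 = 5 complete bars with 0 left over.

5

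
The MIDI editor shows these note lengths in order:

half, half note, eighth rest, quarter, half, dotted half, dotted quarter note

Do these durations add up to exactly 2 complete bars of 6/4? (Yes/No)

Yes

One bar of 6/4 = 12 eighth notes, so 2 bars = 24.
Express everything in eighth notes: half = 4; half note = 4; eighth rest = 1; quarter = 2; half = 4; dotted half = 6; dotted quarter note = 3.
Altogether 4 + 4 + 1 + 2 + 4 + 6 + 3 = 24.
24 equals 24, so the answer is Yes.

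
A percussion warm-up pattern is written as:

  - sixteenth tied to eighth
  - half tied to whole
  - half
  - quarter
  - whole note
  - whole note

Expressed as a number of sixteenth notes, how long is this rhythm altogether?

71

Convert each value to sixteenth notes: sixteenth tied to eighth (sixteenth + eighth) = 3; half tied to whole (half + whole) = 24; half = 8; quarter = 4; whole note = 16; whole note = 16.
Adding: 3 + 24 + 8 + 4 + 16 + 16 = 71 sixteenth notes.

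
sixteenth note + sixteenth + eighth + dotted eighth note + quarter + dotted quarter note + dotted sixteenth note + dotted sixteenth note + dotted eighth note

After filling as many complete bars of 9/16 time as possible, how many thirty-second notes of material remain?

10

One bar of 9/16 = 18 thirty-second notes.
Express everything in thirty-second notes: sixteenth note = 2; sixteenth = 2; eighth = 4; dotted eighth note = 6; quarter = 8; dotted quarter note = 12; dotted sixteenth note = 3; dotted sixteenth note = 3; dotted eighth note = 6.
Altogether 2 + 2 + 4 + 6 + 8 + 12 + 3 + 3 + 6 = 46.
46 ÷ 18 = 2 complete bars with 10 thirty-second notes remaining.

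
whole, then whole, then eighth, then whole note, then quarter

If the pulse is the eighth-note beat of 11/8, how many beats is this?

One eighth-note beat = 2 sixteenth notes.
Each duration in sixteenth notes: whole = 16; whole = 16; eighth = 2; whole note = 16; quarter = 4.
Altogether 16 + 16 + 2 + 16 + 4 = 54.
54 ÷ 2 = 27 beats.

27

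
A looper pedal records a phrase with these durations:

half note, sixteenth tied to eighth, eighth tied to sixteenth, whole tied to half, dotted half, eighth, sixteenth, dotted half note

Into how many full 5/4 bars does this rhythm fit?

One bar of 5/4 = 20 sixteenth notes.
In sixteenth notes: half note = 8; sixteenth tied to eighth (sixteenth + eighth) = 3; eighth tied to sixteenth (eighth + sixteenth) = 3; whole tied to half (whole + half) = 24; dotted half = 12; eighth = 2; sixteenth = 1; dotted half note = 12.
Sum: 8 + 3 + 3 + 24 + 12 + 2 + 1 + 12 = 65.
65 ÷ 20 = 3 complete bars with 5 left over.

3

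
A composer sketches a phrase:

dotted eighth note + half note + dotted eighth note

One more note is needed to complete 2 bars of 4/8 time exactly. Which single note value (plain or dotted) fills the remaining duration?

2 bars of 4/8 = 16 sixteenth notes.
Working in sixteenth notes: dotted eighth note = 3; half note = 8; dotted eighth note = 3.
Total: 3 + 8 + 3 = 14.
Remaining: 16 − 14 = 2 sixteenth notes, which is a eighth note.

eighth note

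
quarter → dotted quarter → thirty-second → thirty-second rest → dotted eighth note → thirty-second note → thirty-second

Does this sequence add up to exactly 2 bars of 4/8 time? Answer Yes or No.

One bar of 4/8 = 16 thirty-second notes, so 2 bars = 32.
In thirty-second notes: quarter = 8; dotted quarter = 12; thirty-second = 1; thirty-second rest = 1; dotted eighth note = 6; thirty-second note = 1; thirty-second = 1.
Altogether 8 + 12 + 1 + 1 + 6 + 1 + 1 = 30.
30 falls short of 32, so the answer is No.

No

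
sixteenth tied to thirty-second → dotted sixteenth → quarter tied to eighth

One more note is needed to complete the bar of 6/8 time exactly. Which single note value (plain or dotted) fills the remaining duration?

The bar of 6/8 = 24 thirty-second notes.
Each duration in thirty-second notes: sixteenth tied to thirty-second (sixteenth + thirty-second) = 3; dotted sixteenth = 3; quarter tied to eighth (quarter + eighth) = 12.
Total: 3 + 3 + 12 = 18.
Remaining: 24 − 18 = 6 thirty-second notes, which is a dotted eighth note.

dotted eighth note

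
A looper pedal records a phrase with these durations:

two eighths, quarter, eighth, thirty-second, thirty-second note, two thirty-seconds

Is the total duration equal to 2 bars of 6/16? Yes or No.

One bar of 6/16 = 12 thirty-second notes, so 2 bars = 24.
In thirty-second notes: eighth = 4; eighth = 4; quarter = 8; eighth = 4; thirty-second = 1; thirty-second note = 1; thirty-second = 1; thirty-second = 1.
Sum: 4 + 4 + 8 + 4 + 1 + 1 + 1 + 1 = 24.
24 equals 24, so the answer is Yes.

Yes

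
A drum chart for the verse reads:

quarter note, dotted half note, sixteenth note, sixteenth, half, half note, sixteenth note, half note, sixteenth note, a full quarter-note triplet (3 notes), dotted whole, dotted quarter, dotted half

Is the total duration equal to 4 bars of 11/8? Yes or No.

No

One bar of 11/8 = 22 sixteenth notes, so 4 bars = 88.
Express everything in sixteenth notes: quarter note = 4; dotted half note = 12; sixteenth note = 1; sixteenth = 1; half = 8; half note = 8; sixteenth note = 1; half note = 8; sixteenth note = 1; a full quarter-note triplet (3 notes) (three triplet quarters span one half) = 8; dotted whole = 24; dotted quarter = 6; dotted half = 12.
Sum: 4 + 12 + 1 + 1 + 8 + 8 + 1 + 8 + 1 + 8 + 24 + 6 + 12 = 94.
94 exceeds 88, so the answer is No.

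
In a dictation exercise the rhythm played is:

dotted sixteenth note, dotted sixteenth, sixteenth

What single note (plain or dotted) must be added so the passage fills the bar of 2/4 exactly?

quarter note

The bar of 2/4 = 16 thirty-second notes.
Working in thirty-second notes: dotted sixteenth note = 3; dotted sixteenth = 3; sixteenth = 2.
Adding: 3 + 3 + 2 = 8.
Remaining: 16 − 8 = 8 thirty-second notes, which is a quarter note.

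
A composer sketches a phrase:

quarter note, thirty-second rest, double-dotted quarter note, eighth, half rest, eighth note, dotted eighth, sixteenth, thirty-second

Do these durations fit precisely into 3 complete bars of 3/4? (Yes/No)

No

One bar of 3/4 = 24 thirty-second notes, so 3 bars = 72.
Working in thirty-second notes: quarter note = 8; thirty-second rest = 1; double-dotted quarter note = 14; eighth = 4; half rest = 16; eighth note = 4; dotted eighth = 6; sixteenth = 2; thirty-second = 1.
Altogether 8 + 1 + 14 + 4 + 16 + 4 + 6 + 2 + 1 = 56.
56 falls short of 72, so the answer is No.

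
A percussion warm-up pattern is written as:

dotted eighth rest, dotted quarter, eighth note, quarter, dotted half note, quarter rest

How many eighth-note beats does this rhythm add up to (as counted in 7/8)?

15.5

One eighth-note beat = 2 sixteenth notes.
Each duration in sixteenth notes: dotted eighth rest = 3; dotted quarter = 6; eighth note = 2; quarter = 4; dotted half note = 12; quarter rest = 4.
Total: 3 + 6 + 2 + 4 + 12 + 4 = 31.
31 ÷ 2 = 15.5 beats.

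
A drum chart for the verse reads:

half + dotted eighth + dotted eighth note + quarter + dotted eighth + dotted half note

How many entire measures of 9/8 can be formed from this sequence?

One bar of 9/8 = 18 sixteenth notes.
Convert each value to sixteenth notes: half = 8; dotted eighth = 3; dotted eighth note = 3; quarter = 4; dotted eighth = 3; dotted half note = 12.
Adding: 8 + 3 + 3 + 4 + 3 + 12 = 33.
33 ÷ 18 = 1 complete bar with 15 left over.

1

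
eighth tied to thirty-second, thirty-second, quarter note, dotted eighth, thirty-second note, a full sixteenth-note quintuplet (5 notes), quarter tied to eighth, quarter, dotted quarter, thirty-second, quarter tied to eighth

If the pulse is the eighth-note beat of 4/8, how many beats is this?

One eighth-note beat = 4 thirty-second notes.
Convert each value to thirty-second notes: eighth tied to thirty-second (eighth + thirty-second) = 5; thirty-second = 1; quarter note = 8; dotted eighth = 6; thirty-second note = 1; a full sixteenth-note quintuplet (5 notes) (five quintuplet sixteenths span one quarter) = 8; quarter tied to eighth (quarter + eighth) = 12; quarter = 8; dotted quarter = 12; thirty-second = 1; quarter tied to eighth (quarter + eighth) = 12.
Adding: 5 + 1 + 8 + 6 + 1 + 8 + 12 + 8 + 12 + 1 + 12 = 74.
74 ÷ 4 = 18.5 beats.

18.5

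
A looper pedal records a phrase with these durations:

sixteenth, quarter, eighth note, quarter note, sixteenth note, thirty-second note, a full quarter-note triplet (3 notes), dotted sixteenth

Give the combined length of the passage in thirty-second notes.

Each duration in thirty-second notes: sixteenth = 2; quarter = 8; eighth note = 4; quarter note = 8; sixteenth note = 2; thirty-second note = 1; a full quarter-note triplet (3 notes) (three triplet quarters span one half) = 16; dotted sixteenth = 3.
Total: 2 + 8 + 4 + 8 + 2 + 1 + 16 + 3 = 44 thirty-second notes.

44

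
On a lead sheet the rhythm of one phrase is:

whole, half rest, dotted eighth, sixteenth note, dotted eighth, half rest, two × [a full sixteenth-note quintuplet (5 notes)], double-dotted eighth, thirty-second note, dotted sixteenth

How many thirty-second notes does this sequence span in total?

105

Working in thirty-second notes: whole = 32; half rest = 16; dotted eighth = 6; sixteenth note = 2; dotted eighth = 6; half rest = 16; a full sixteenth-note quintuplet (5 notes) (five quintuplet sixteenths span one quarter) = 8; a full sixteenth-note quintuplet (5 notes) (five quintuplet sixteenths span one quarter) = 8; double-dotted eighth = 7; thirty-second note = 1; dotted sixteenth = 3.
Total: 32 + 16 + 6 + 2 + 6 + 16 + 8 + 8 + 7 + 1 + 3 = 105 thirty-second notes.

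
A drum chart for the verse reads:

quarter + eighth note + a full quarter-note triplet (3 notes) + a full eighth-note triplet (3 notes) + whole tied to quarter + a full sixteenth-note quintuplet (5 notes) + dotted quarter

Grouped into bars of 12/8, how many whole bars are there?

One bar of 12/8 = 12 eighth notes.
Express everything in eighth notes: quarter = 2; eighth note = 1; a full quarter-note triplet (3 notes) (three triplet quarters span one half) = 4; a full eighth-note triplet (3 notes) (three triplet eighths span one quarter) = 2; whole tied to quarter (whole + quarter) = 10; a full sixteenth-note quintuplet (5 notes) (five quintuplet sixteenths span one quarter) = 2; dotted quarter = 3.
Adding: 2 + 1 + 4 + 2 + 10 + 2 + 3 = 24.
24 ÷ 12 = 2 complete bars with 0 left over.

2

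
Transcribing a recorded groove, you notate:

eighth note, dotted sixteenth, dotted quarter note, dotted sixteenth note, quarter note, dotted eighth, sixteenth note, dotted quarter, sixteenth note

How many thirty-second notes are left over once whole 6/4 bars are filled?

4

One bar of 6/4 = 48 thirty-second notes.
Convert each value to thirty-second notes: eighth note = 4; dotted sixteenth = 3; dotted quarter note = 12; dotted sixteenth note = 3; quarter note = 8; dotted eighth = 6; sixteenth note = 2; dotted quarter = 12; sixteenth note = 2.
Total: 4 + 3 + 12 + 3 + 8 + 6 + 2 + 12 + 2 = 52.
52 ÷ 48 = 1 complete bar with 4 thirty-second notes remaining.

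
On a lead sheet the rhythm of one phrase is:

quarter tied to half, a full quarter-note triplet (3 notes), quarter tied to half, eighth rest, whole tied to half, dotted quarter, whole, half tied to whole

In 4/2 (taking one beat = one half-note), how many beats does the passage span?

13

One half-note beat = 4 eighth notes.
In eighth notes: quarter tied to half (quarter + half) = 6; a full quarter-note triplet (3 notes) (three triplet quarters span one half) = 4; quarter tied to half (quarter + half) = 6; eighth rest = 1; whole tied to half (whole + half) = 12; dotted quarter = 3; whole = 8; half tied to whole (half + whole) = 12.
Adding: 6 + 4 + 6 + 1 + 12 + 3 + 8 + 12 = 52.
52 ÷ 4 = 13 beats.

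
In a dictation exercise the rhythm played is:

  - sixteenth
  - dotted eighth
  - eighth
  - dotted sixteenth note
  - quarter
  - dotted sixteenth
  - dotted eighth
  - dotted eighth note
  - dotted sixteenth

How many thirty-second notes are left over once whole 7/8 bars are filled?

One bar of 7/8 = 28 thirty-second notes.
Working in thirty-second notes: sixteenth = 2; dotted eighth = 6; eighth = 4; dotted sixteenth note = 3; quarter = 8; dotted sixteenth = 3; dotted eighth = 6; dotted eighth note = 6; dotted sixteenth = 3.
Altogether 2 + 6 + 4 + 3 + 8 + 3 + 6 + 6 + 3 = 41.
41 ÷ 28 = 1 complete bar with 13 thirty-second notes remaining.

13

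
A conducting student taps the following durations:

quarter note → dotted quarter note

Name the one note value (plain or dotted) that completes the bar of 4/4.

The bar of 4/4 = 8 eighth notes.
Express everything in eighth notes: quarter note = 2; dotted quarter note = 3.
Sum: 2 + 3 = 5.
Remaining: 8 − 5 = 3 eighth notes, which is a dotted quarter note.

dotted quarter note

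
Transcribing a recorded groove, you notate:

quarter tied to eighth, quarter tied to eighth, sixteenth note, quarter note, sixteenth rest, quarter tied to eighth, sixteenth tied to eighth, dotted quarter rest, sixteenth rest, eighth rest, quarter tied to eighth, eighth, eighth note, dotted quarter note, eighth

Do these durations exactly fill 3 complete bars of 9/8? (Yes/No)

Yes

One bar of 9/8 = 18 sixteenth notes, so 3 bars = 54.
Working in sixteenth notes: quarter tied to eighth (quarter + eighth) = 6; quarter tied to eighth (quarter + eighth) = 6; sixteenth note = 1; quarter note = 4; sixteenth rest = 1; quarter tied to eighth (quarter + eighth) = 6; sixteenth tied to eighth (sixteenth + eighth) = 3; dotted quarter rest = 6; sixteenth rest = 1; eighth rest = 2; quarter tied to eighth (quarter + eighth) = 6; eighth = 2; eighth note = 2; dotted quarter note = 6; eighth = 2.
Total: 6 + 6 + 1 + 4 + 1 + 6 + 3 + 6 + 1 + 2 + 6 + 2 + 2 + 6 + 2 = 54.
54 equals 54, so the answer is Yes.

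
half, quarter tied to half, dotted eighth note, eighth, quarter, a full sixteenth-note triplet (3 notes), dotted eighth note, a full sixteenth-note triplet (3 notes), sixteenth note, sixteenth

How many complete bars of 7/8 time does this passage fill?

One bar of 7/8 = 14 sixteenth notes.
Working in sixteenth notes: half = 8; quarter tied to half (quarter + half) = 12; dotted eighth note = 3; eighth = 2; quarter = 4; a full sixteenth-note triplet (3 notes) (three triplet sixteenths span one eighth) = 2; dotted eighth note = 3; a full sixteenth-note triplet (3 notes) (three triplet sixteenths span one eighth) = 2; sixteenth note = 1; sixteenth = 1.
Altogether 8 + 12 + 3 + 2 + 4 + 2 + 3 + 2 + 1 + 1 = 38.
38 ÷ 14 = 2 complete bars with 10 left over.

2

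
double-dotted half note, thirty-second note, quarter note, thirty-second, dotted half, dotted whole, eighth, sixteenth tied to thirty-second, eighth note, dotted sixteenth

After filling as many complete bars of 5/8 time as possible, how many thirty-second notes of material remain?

One bar of 5/8 = 20 thirty-second notes.
Express everything in thirty-second notes: double-dotted half note = 28; thirty-second note = 1; quarter note = 8; thirty-second = 1; dotted half = 24; dotted whole = 48; eighth = 4; sixteenth tied to thirty-second (sixteenth + thirty-second) = 3; eighth note = 4; dotted sixteenth = 3.
Altogether 28 + 1 + 8 + 1 + 24 + 48 + 4 + 3 + 4 + 3 = 124.
124 ÷ 20 = 6 complete bars with 4 thirty-second notes remaining.

4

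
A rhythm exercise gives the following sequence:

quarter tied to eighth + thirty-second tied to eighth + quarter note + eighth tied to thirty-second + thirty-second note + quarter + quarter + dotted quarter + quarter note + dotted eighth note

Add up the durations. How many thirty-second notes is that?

73

Working in thirty-second notes: quarter tied to eighth (quarter + eighth) = 12; thirty-second tied to eighth (thirty-second + eighth) = 5; quarter note = 8; eighth tied to thirty-second (eighth + thirty-second) = 5; thirty-second note = 1; quarter = 8; quarter = 8; dotted quarter = 12; quarter note = 8; dotted eighth note = 6.
Altogether 12 + 5 + 8 + 5 + 1 + 8 + 8 + 12 + 8 + 6 = 73 thirty-second notes.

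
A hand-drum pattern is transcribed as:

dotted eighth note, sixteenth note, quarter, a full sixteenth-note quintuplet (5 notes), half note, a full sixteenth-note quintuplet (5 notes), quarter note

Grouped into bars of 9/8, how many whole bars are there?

One bar of 9/8 = 18 sixteenth notes.
Convert each value to sixteenth notes: dotted eighth note = 3; sixteenth note = 1; quarter = 4; a full sixteenth-note quintuplet (5 notes) (five quintuplet sixteenths span one quarter) = 4; half note = 8; a full sixteenth-note quintuplet (5 notes) (five quintuplet sixteenths span one quarter) = 4; quarter note = 4.
Sum: 3 + 1 + 4 + 4 + 8 + 4 + 4 = 28.
28 ÷ 18 = 1 complete bar with 10 left over.

1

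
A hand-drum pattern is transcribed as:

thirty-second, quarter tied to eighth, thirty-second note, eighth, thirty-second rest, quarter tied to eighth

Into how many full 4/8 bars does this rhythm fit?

One bar of 4/8 = 16 thirty-second notes.
Working in thirty-second notes: thirty-second = 1; quarter tied to eighth (quarter + eighth) = 12; thirty-second note = 1; eighth = 4; thirty-second rest = 1; quarter tied to eighth (quarter + eighth) = 12.
Adding: 1 + 12 + 1 + 4 + 1 + 12 = 31.
31 ÷ 16 = 1 complete bar with 15 left over.

1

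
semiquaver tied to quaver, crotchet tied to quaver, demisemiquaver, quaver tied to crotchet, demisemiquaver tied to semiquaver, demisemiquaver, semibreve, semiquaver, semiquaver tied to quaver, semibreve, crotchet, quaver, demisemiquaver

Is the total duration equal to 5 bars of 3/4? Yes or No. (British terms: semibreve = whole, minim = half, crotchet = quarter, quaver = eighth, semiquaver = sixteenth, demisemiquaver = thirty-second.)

Yes

One bar of 3/4 = 24 thirty-second notes, so 5 bars = 120.
Working in thirty-second notes: semiquaver tied to quaver (semiquaver + quaver) = 6; crotchet tied to quaver (crotchet + quaver) = 12; demisemiquaver = 1; quaver tied to crotchet (quaver + crotchet) = 12; demisemiquaver tied to semiquaver (demisemiquaver + semiquaver) = 3; demisemiquaver = 1; semibreve = 32; semiquaver = 2; semiquaver tied to quaver (semiquaver + quaver) = 6; semibreve = 32; crotchet = 8; quaver = 4; demisemiquaver = 1.
Altogether 6 + 12 + 1 + 12 + 3 + 1 + 32 + 2 + 6 + 32 + 8 + 4 + 1 = 120.
120 equals 120, so the answer is Yes.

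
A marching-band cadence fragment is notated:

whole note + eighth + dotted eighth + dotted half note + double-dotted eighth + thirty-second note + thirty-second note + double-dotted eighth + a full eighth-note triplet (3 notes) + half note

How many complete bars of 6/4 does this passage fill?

One bar of 6/4 = 48 thirty-second notes.
In thirty-second notes: whole note = 32; eighth = 4; dotted eighth = 6; dotted half note = 24; double-dotted eighth = 7; thirty-second note = 1; thirty-second note = 1; double-dotted eighth = 7; a full eighth-note triplet (3 notes) (three triplet eighths span one quarter) = 8; half note = 16.
Altogether 32 + 4 + 6 + 24 + 7 + 1 + 1 + 7 + 8 + 16 = 106.
106 ÷ 48 = 2 complete bars with 10 left over.

2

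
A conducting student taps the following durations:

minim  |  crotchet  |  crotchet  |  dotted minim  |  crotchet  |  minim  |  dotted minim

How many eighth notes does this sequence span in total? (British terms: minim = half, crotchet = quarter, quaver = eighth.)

26

Express everything in eighth notes: minim = 4; crotchet = 2; crotchet = 2; dotted minim = 6; crotchet = 2; minim = 4; dotted minim = 6.
Adding: 4 + 2 + 2 + 6 + 2 + 4 + 6 = 26 eighth notes.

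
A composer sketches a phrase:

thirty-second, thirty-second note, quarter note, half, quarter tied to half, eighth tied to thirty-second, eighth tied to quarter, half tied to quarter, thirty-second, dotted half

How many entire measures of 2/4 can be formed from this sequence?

One bar of 2/4 = 16 thirty-second notes.
Convert each value to thirty-second notes: thirty-second = 1; thirty-second note = 1; quarter note = 8; half = 16; quarter tied to half (quarter + half) = 24; eighth tied to thirty-second (eighth + thirty-second) = 5; eighth tied to quarter (eighth + quarter) = 12; half tied to quarter (half + quarter) = 24; thirty-second = 1; dotted half = 24.
Altogether 1 + 1 + 8 + 16 + 24 + 5 + 12 + 24 + 1 + 24 = 116.
116 ÷ 16 = 7 complete bars with 4 left over.

7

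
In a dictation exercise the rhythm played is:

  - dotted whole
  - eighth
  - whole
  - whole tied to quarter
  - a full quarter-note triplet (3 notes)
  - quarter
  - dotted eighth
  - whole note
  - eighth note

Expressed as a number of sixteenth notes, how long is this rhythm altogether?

Express everything in sixteenth notes: dotted whole = 24; eighth = 2; whole = 16; whole tied to quarter (whole + quarter) = 20; a full quarter-note triplet (3 notes) (three triplet quarters span one half) = 8; quarter = 4; dotted eighth = 3; whole note = 16; eighth note = 2.
Total: 24 + 2 + 16 + 20 + 8 + 4 + 3 + 16 + 2 = 95 sixteenth notes.

95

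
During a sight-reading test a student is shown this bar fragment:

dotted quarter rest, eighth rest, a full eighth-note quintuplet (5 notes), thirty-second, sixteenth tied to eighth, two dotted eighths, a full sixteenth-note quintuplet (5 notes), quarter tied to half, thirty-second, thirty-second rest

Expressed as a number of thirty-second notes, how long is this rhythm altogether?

Convert each value to thirty-second notes: dotted quarter rest = 12; eighth rest = 4; a full eighth-note quintuplet (5 notes) (five quintuplet eighths span one half) = 16; thirty-second = 1; sixteenth tied to eighth (sixteenth + eighth) = 6; dotted eighth = 6; dotted eighth = 6; a full sixteenth-note quintuplet (5 notes) (five quintuplet sixteenths span one quarter) = 8; quarter tied to half (quarter + half) = 24; thirty-second = 1; thirty-second rest = 1.
Total: 12 + 4 + 16 + 1 + 6 + 6 + 6 + 8 + 24 + 1 + 1 = 85 thirty-second notes.

85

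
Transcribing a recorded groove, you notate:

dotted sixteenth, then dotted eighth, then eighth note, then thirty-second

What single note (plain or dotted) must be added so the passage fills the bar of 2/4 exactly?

sixteenth note

The bar of 2/4 = 16 thirty-second notes.
Each duration in thirty-second notes: dotted sixteenth = 3; dotted eighth = 6; eighth note = 4; thirty-second = 1.
Adding: 3 + 6 + 4 + 1 = 14.
Remaining: 16 − 14 = 2 thirty-second notes, which is a sixteenth note.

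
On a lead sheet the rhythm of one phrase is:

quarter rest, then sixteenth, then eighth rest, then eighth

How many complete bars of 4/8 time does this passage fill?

One bar of 4/8 = 8 sixteenth notes.
In sixteenth notes: quarter rest = 4; sixteenth = 1; eighth rest = 2; eighth = 2.
Adding: 4 + 1 + 2 + 2 = 9.
9 ÷ 8 = 1 complete bar with 1 left over.

1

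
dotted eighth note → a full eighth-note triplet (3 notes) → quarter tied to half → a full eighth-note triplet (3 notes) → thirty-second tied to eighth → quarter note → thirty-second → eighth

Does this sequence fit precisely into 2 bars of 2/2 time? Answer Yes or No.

Yes

One bar of 2/2 = 32 thirty-second notes, so 2 bars = 64.
In thirty-second notes: dotted eighth note = 6; a full eighth-note triplet (3 notes) (three triplet eighths span one quarter) = 8; quarter tied to half (quarter + half) = 24; a full eighth-note triplet (3 notes) (three triplet eighths span one quarter) = 8; thirty-second tied to eighth (thirty-second + eighth) = 5; quarter note = 8; thirty-second = 1; eighth = 4.
Adding: 6 + 8 + 24 + 8 + 5 + 8 + 1 + 4 = 64.
64 equals 64, so the answer is Yes.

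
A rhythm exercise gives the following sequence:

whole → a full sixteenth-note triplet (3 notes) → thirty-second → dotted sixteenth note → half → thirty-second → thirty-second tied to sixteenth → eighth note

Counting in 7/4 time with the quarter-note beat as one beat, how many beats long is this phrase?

8

One quarter-note beat = 8 thirty-second notes.
Express everything in thirty-second notes: whole = 32; a full sixteenth-note triplet (3 notes) (three triplet sixteenths span one eighth) = 4; thirty-second = 1; dotted sixteenth note = 3; half = 16; thirty-second = 1; thirty-second tied to sixteenth (thirty-second + sixteenth) = 3; eighth note = 4.
Sum: 32 + 4 + 1 + 3 + 16 + 1 + 3 + 4 = 64.
64 ÷ 8 = 8 beats.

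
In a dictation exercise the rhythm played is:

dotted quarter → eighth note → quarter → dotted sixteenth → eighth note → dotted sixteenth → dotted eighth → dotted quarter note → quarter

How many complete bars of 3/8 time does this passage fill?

One bar of 3/8 = 12 thirty-second notes.
Working in thirty-second notes: dotted quarter = 12; eighth note = 4; quarter = 8; dotted sixteenth = 3; eighth note = 4; dotted sixteenth = 3; dotted eighth = 6; dotted quarter note = 12; quarter = 8.
Total: 12 + 4 + 8 + 3 + 4 + 3 + 6 + 12 + 8 = 60.
60 ÷ 12 = 5 complete bars with 0 left over.

5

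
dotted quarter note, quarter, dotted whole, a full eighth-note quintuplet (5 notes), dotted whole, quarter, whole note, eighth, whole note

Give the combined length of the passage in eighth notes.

Express everything in eighth notes: dotted quarter note = 3; quarter = 2; dotted whole = 12; a full eighth-note quintuplet (5 notes) (five quintuplet eighths span one half) = 4; dotted whole = 12; quarter = 2; whole note = 8; eighth = 1; whole note = 8.
Altogether 3 + 2 + 12 + 4 + 12 + 2 + 8 + 1 + 8 = 52 eighth notes.

52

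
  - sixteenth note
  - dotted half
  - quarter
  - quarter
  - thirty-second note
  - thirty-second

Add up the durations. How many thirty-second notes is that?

Express everything in thirty-second notes: sixteenth note = 2; dotted half = 24; quarter = 8; quarter = 8; thirty-second note = 1; thirty-second = 1.
Total: 2 + 24 + 8 + 8 + 1 + 1 = 44 thirty-second notes.

44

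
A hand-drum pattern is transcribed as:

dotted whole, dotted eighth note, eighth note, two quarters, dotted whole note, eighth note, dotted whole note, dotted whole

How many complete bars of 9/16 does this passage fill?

One bar of 9/16 = 9 sixteenth notes.
Express everything in sixteenth notes: dotted whole = 24; dotted eighth note = 3; eighth note = 2; quarter = 4; quarter = 4; dotted whole note = 24; eighth note = 2; dotted whole note = 24; dotted whole = 24.
Adding: 24 + 3 + 2 + 4 + 4 + 24 + 2 + 24 + 24 = 111.
111 ÷ 9 = 12 complete bars with 3 left over.

12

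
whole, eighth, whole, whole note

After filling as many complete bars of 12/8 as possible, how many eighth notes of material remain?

One bar of 12/8 = 12 eighth notes.
Each duration in eighth notes: whole = 8; eighth = 1; whole = 8; whole note = 8.
Sum: 8 + 1 + 8 + 8 = 25.
25 ÷ 12 = 2 complete bars with 1 eighth note remaining.

1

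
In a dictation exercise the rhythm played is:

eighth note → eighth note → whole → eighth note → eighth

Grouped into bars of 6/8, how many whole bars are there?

2

One bar of 6/8 = 6 eighth notes.
In eighth notes: eighth note = 1; eighth note = 1; whole = 8; eighth note = 1; eighth = 1.
Altogether 1 + 1 + 8 + 1 + 1 = 12.
12 ÷ 6 = 2 complete bars with 0 left over.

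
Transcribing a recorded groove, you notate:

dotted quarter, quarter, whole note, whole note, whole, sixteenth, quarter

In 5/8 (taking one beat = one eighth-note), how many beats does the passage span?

One eighth-note beat = 2 sixteenth notes.
Each duration in sixteenth notes: dotted quarter = 6; quarter = 4; whole note = 16; whole note = 16; whole = 16; sixteenth = 1; quarter = 4.
Total: 6 + 4 + 16 + 16 + 16 + 1 + 4 = 63.
63 ÷ 2 = 31.5 beats.

31.5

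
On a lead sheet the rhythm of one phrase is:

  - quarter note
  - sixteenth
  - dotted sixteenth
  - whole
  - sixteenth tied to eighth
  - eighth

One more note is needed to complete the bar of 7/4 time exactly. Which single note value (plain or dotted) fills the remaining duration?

thirty-second note

The bar of 7/4 = 56 thirty-second notes.
In thirty-second notes: quarter note = 8; sixteenth = 2; dotted sixteenth = 3; whole = 32; sixteenth tied to eighth (sixteenth + eighth) = 6; eighth = 4.
Altogether 8 + 2 + 3 + 32 + 6 + 4 = 55.
Remaining: 56 − 55 = 1 thirty-second note, which is a thirty-second note.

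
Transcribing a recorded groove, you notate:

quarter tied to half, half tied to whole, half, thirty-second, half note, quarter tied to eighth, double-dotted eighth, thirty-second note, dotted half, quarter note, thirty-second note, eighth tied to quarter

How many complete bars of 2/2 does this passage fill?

5

One bar of 2/2 = 32 thirty-second notes.
Express everything in thirty-second notes: quarter tied to half (quarter + half) = 24; half tied to whole (half + whole) = 48; half = 16; thirty-second = 1; half note = 16; quarter tied to eighth (quarter + eighth) = 12; double-dotted eighth = 7; thirty-second note = 1; dotted half = 24; quarter note = 8; thirty-second note = 1; eighth tied to quarter (eighth + quarter) = 12.
Adding: 24 + 48 + 16 + 1 + 16 + 12 + 7 + 1 + 24 + 8 + 1 + 12 = 170.
170 ÷ 32 = 5 complete bars with 10 left over.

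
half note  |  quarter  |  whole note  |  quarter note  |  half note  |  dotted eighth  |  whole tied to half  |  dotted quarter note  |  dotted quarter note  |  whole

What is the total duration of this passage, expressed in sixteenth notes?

In sixteenth notes: half note = 8; quarter = 4; whole note = 16; quarter note = 4; half note = 8; dotted eighth = 3; whole tied to half (whole + half) = 24; dotted quarter note = 6; dotted quarter note = 6; whole = 16.
Adding: 8 + 4 + 16 + 4 + 8 + 3 + 24 + 6 + 6 + 16 = 95 sixteenth notes.

95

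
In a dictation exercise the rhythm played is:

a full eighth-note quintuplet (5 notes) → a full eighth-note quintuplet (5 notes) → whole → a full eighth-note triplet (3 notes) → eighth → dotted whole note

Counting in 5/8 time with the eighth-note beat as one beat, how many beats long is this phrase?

One eighth-note beat = 2 sixteenth notes.
Working in sixteenth notes: a full eighth-note quintuplet (5 notes) (five quintuplet eighths span one half) = 8; a full eighth-note quintuplet (5 notes) (five quintuplet eighths span one half) = 8; whole = 16; a full eighth-note triplet (3 notes) (three triplet eighths span one quarter) = 4; eighth = 2; dotted whole note = 24.
Altogether 8 + 8 + 16 + 4 + 2 + 24 = 62.
62 ÷ 2 = 31 beats.

31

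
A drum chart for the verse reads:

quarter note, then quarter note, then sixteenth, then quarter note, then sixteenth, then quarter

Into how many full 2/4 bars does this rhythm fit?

One bar of 2/4 = 8 sixteenth notes.
Working in sixteenth notes: quarter note = 4; quarter note = 4; sixteenth = 1; quarter note = 4; sixteenth = 1; quarter = 4.
Altogether 4 + 4 + 1 + 4 + 1 + 4 = 18.
18 ÷ 8 = 2 complete bars with 2 left over.

2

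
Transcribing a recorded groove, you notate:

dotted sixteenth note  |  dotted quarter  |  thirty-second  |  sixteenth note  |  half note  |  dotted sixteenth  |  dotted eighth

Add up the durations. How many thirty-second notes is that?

43

Express everything in thirty-second notes: dotted sixteenth note = 3; dotted quarter = 12; thirty-second = 1; sixteenth note = 2; half note = 16; dotted sixteenth = 3; dotted eighth = 6.
Sum: 3 + 12 + 1 + 2 + 16 + 3 + 6 = 43 thirty-second notes.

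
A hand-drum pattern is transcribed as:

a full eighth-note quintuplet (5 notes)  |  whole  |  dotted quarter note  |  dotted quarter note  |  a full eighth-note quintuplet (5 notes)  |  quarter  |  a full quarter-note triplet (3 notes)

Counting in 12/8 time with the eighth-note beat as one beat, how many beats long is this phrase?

One eighth-note beat = 2 sixteenth notes.
Each duration in sixteenth notes: a full eighth-note quintuplet (5 notes) (five quintuplet eighths span one half) = 8; whole = 16; dotted quarter note = 6; dotted quarter note = 6; a full eighth-note quintuplet (5 notes) (five quintuplet eighths span one half) = 8; quarter = 4; a full quarter-note triplet (3 notes) (three triplet quarters span one half) = 8.
Sum: 8 + 16 + 6 + 6 + 8 + 4 + 8 = 56.
56 ÷ 2 = 28 beats.

28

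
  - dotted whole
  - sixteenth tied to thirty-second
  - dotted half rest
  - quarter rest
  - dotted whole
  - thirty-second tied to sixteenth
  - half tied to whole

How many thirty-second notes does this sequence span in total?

In thirty-second notes: dotted whole = 48; sixteenth tied to thirty-second (sixteenth + thirty-second) = 3; dotted half rest = 24; quarter rest = 8; dotted whole = 48; thirty-second tied to sixteenth (thirty-second + sixteenth) = 3; half tied to whole (half + whole) = 48.
Sum: 48 + 3 + 24 + 8 + 48 + 3 + 48 = 182 thirty-second notes.

182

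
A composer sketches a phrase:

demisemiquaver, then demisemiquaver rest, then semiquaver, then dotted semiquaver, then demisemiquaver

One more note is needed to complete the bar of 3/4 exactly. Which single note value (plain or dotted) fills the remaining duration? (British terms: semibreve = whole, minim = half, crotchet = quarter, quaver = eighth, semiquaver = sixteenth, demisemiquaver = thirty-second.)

half note

The bar of 3/4 = 24 thirty-second notes.
Each duration in thirty-second notes: demisemiquaver = 1; demisemiquaver rest = 1; semiquaver = 2; dotted semiquaver = 3; demisemiquaver = 1.
Altogether 1 + 1 + 2 + 3 + 1 = 8.
Remaining: 24 − 8 = 16 thirty-second notes, which is a half note.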